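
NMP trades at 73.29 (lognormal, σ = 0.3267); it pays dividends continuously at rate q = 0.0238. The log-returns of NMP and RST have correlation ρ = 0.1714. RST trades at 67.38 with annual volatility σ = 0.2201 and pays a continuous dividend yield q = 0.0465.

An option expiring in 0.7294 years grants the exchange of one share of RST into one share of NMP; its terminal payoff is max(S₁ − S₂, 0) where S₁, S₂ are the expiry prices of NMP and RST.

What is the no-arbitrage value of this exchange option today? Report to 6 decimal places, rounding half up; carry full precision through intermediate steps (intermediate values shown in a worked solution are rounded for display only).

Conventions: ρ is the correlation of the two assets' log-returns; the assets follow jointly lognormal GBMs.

exchange price = 12.295820

σ_eff = √(σ₁² + σ₂² − 2ρσ₁σ₂) = √(0.3267² + 0.2201² − 2·0.1714·0.3267·0.2201) = 0.361286
d₁ = (ln(S₁/S₂) + (q₂ − q₁ + σ_eff²/2)T) / (σ_eff√T) = (ln(73.29/67.38) + (0.0465 − 0.0238 + 0.065264)·0.7294) / 0.308556 = 0.480421
d₂ = d₁ − σ_eff√T = 0.480421 − 0.308556 = 0.171865
N(d₁) = 0.684536,  N(d₂) = 0.568228
V = S₁·e^{−q₁T}·N(d₁) − S₂·e^{−q₂T}·N(d₂) = 49.306225 − 37.010406 = 12.295820
Key observation: no risk-free rate is needed — with the second asset as numeraire the exchange option is a call on the ratio S₁/S₂, and r cancels out of the value.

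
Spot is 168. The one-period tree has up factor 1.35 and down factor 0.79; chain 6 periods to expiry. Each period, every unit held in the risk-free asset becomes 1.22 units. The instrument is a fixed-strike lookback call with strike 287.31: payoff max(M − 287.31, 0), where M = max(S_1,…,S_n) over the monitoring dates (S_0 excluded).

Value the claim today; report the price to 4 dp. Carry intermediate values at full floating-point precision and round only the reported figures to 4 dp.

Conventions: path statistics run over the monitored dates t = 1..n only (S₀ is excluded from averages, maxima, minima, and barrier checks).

Under the martingale measure an up-move has probability p* = 0.7679; value the claim as the probability-weighted average of per-path payoffs, discounted 6 periods at R = 1.22.
Enumerate all 2^6 = 64 price paths (U = up ×1.35, D = down ×0.79); each path with k up-moves has probability p*^k·(1−p*)^(6−k).
DDDDDD: M=132.7200, payoff=0.0000, prob=0.000157
UDDDDD: M=226.8000, payoff=0.0000, prob=0.000518
DUDDDD: M=179.1720, payoff=0.0000, prob=0.000518
UUDDDD: M=306.1800, payoff=18.8700, prob=0.001712
DDUDDD: M=141.5459, payoff=0.0000, prob=0.000518
UDUDDD: M=241.8822, payoff=0.0000, prob=0.001712
DUUDDD: M=241.8822, payoff=0.0000, prob=0.001712
UUUDDD: M=413.3430, payoff=126.0330, prob=0.005664
DDDUDD: M=132.7200, payoff=0.0000, prob=0.000518
UDDUDD: M=226.8000, payoff=0.0000, prob=0.001712
DUDUDD: M=191.0869, payoff=0.0000, prob=0.001712
UUDUDD: M=326.5410, payoff=39.2310, prob=0.005664
DDUUDD: M=191.0869, payoff=0.0000, prob=0.001712
UDUUDD: M=326.5410, payoff=39.2310, prob=0.005664
DUUUDD: M=326.5410, payoff=39.2310, prob=0.005664
UUUUDD: M=558.0131, payoff=270.7031, prob=0.018734
DDDDUD: M=132.7200, payoff=0.0000, prob=0.000518
UDDDUD: M=226.8000, payoff=0.0000, prob=0.001712
DUDDUD: M=179.1720, payoff=0.0000, prob=0.001712
UUDDUD: M=306.1800, payoff=18.8700, prob=0.005664
DDUDUD: M=150.9587, payoff=0.0000, prob=0.001712
UDUDUD: M=257.9674, payoff=0.0000, prob=0.005664
DUUDUD: M=257.9674, payoff=0.0000, prob=0.005664
UUUDUD: M=440.8303, payoff=153.5203, prob=0.018734
DDDUUD: M=150.9587, payoff=0.0000, prob=0.001712
UDDUUD: M=257.9674, payoff=0.0000, prob=0.005664
DUDUUD: M=257.9674, payoff=0.0000, prob=0.005664
UUDUUD: M=440.8303, payoff=153.5203, prob=0.018734
DDUUUD: M=257.9674, payoff=0.0000, prob=0.005664
UDUUUD: M=440.8303, payoff=153.5203, prob=0.018734
DUUUUD: M=440.8303, payoff=153.5203, prob=0.018734
UUUUUD: M=753.3176, payoff=466.0076, prob=0.061967
DDDDDU: M=132.7200, payoff=0.0000, prob=0.000518
UDDDDU: M=226.8000, payoff=0.0000, prob=0.001712
DUDDDU: M=179.1720, payoff=0.0000, prob=0.001712
UUDDDU: M=306.1800, payoff=18.8700, prob=0.005664
DDUDDU: M=141.5459, payoff=0.0000, prob=0.001712
UDUDDU: M=241.8822, payoff=0.0000, prob=0.005664
DUUDDU: M=241.8822, payoff=0.0000, prob=0.005664
UUUDDU: M=413.3430, payoff=126.0330, prob=0.018734
DDDUDU: M=132.7200, payoff=0.0000, prob=0.001712
UDDUDU: M=226.8000, payoff=0.0000, prob=0.005664
DUDUDU: M=203.7942, payoff=0.0000, prob=0.005664
UUDUDU: M=348.2559, payoff=60.9459, prob=0.018734
DDUUDU: M=203.7942, payoff=0.0000, prob=0.005664
UDUUDU: M=348.2559, payoff=60.9459, prob=0.018734
DUUUDU: M=348.2559, payoff=60.9459, prob=0.018734
UUUUDU: M=595.1209, payoff=307.8109, prob=0.061967
DDDDUU: M=132.7200, payoff=0.0000, prob=0.001712
UDDDUU: M=226.8000, payoff=0.0000, prob=0.005664
DUDDUU: M=203.7942, payoff=0.0000, prob=0.005664
UUDDUU: M=348.2559, payoff=60.9459, prob=0.018734
DDUDUU: M=203.7942, payoff=0.0000, prob=0.005664
UDUDUU: M=348.2559, payoff=60.9459, prob=0.018734
DUUDUU: M=348.2559, payoff=60.9459, prob=0.018734
UUUDUU: M=595.1209, payoff=307.8109, prob=0.061967
DDDUUU: M=203.7942, payoff=0.0000, prob=0.005664
UDDUUU: M=348.2559, payoff=60.9459, prob=0.018734
DUDUUU: M=348.2559, payoff=60.9459, prob=0.018734
UUDUUU: M=595.1209, payoff=307.8109, prob=0.061967
DDUUUU: M=348.2559, payoff=60.9459, prob=0.018734
UDUUUU: M=595.1209, payoff=307.8109, prob=0.061967
DUUUUU: M=595.1209, payoff=307.8109, prob=0.061967
UUUUUU: M=1016.9788, payoff=729.6688, prob=0.204966
Price = Σ prob·payoff / R^6 = 304.643482 / 3.297304 = 92.3917

price = 92.3917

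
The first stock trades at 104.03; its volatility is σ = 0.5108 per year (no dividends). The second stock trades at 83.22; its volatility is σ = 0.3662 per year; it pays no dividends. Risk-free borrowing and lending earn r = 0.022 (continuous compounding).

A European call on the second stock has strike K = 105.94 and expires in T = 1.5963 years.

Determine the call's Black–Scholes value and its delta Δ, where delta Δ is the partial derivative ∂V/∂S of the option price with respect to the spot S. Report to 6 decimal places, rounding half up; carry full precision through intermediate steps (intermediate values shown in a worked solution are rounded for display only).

σ√T = 0.3662·√1.5963 = 0.462675
d₁ = (ln(S/K) + (r+σ²/2)T) / (σ√T) = (ln(83.22/105.94) + (0.022+0.3662²/2)·1.5963) / 0.462675 = (-0.241385 + 0.142152) / 0.462675 = -0.214476
d₂ = d₁ − σ√T = -0.214476 − 0.462675 = -0.677151
e^{−rT} = 0.965491
N(d₁) = 0.415088,  N(d₂) = 0.249155
Call price V = S·N(d₁) − K·e^{−rT}·N(d₂) = 34.543608 − 25.484609 = 9.058999
Δ = N(d₁) = 0.415088

price = 9.058999
Δ = 0.415088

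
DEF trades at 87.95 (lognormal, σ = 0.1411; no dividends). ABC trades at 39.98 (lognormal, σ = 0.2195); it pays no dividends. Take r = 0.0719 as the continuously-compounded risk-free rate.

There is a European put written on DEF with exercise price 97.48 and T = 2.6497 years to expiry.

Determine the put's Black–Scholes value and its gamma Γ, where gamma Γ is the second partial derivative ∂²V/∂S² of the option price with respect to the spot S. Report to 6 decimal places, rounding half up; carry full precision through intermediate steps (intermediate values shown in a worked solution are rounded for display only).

σ√T = 0.1411·√2.6497 = 0.229681
d₁ = (ln(S/K) + (r+σ²/2)T) / (σ√T) = (ln(87.95/97.48) + (0.0719+0.1411²/2)·2.6497) / 0.229681 = (-0.102879 + 0.216890) / 0.229681 = 0.496390
d₂ = d₁ − σ√T = 0.496390 − 0.229681 = 0.266709
e^{−rT} = 0.826535
N(−d₁) = 0.309810,  N(−d₂) = 0.394847
Put price V = K·e^{−rT}·N(−d₂) − S·N(−d₁) = 31.813038 − 27.247763 = 4.565275
φ(d₁) = (1/√(2π))·e^{−d₁²/2} = 0.352699
Γ = φ(d₁) / (S·σ·√T) = 0.017460

price = 4.565275
Γ = 0.017460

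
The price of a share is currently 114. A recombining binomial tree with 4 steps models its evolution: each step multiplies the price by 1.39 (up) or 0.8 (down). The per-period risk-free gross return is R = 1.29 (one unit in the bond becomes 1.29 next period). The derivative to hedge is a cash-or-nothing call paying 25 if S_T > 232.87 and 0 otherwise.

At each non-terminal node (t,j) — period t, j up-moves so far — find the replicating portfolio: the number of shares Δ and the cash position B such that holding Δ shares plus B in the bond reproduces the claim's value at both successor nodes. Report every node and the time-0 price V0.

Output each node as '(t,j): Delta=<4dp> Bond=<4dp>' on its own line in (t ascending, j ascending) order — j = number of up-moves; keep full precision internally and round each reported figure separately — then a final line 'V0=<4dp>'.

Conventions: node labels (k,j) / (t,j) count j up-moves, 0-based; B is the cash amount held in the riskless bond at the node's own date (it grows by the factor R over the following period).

(0,0): Delta=0.0607 Bond=0.8783
(1,0): Delta=0.1926 Bond=-10.8917
(1,1): Delta=0.0452 Bond=3.5870
(2,0): Delta=0.0000 Bond=0.0000
(2,1): Delta=0.2152 Bond=-16.9178
(2,2): Delta=0.0253 Bond=9.0242
(3,0): Delta=0.0000 Bond=0.0000
(3,1): Delta=0.0000 Bond=0.0000
(3,2): Delta=0.2405 Bond=-26.2778
(3,3): Delta=0.0000 Bond=19.3798
V0=7.8010

Arbitrage-free pricing uses the up-move probability p* = (R−d)/(u−d) = 0.8305, discounting each step at R = 1.29.
At maturity the claim pays: V(4,0)=0.0000, V(4,1)=0.0000, V(4,2)=0.0000, V(4,3)=25.0000, V(4,4)=25.0000
Node (3,0) S=58.3680: V=(p*·0.0000+(1−p*)·0.0000)/1.29=0.0000; Δ=(0.0000−0.0000)/(81.1315−46.6944)=0.0000; B=V−Δ·S=0.0000
Node (3,1) S=101.4144: V=(p*·0.0000+(1−p*)·0.0000)/1.29=0.0000; Δ=(0.0000−0.0000)/(140.9660−81.1315)=0.0000; B=V−Δ·S=0.0000
Node (3,2) S=176.2075: V=(p*·25.0000+(1−p*)·0.0000)/1.29=16.0951; Δ=(25.0000−0.0000)/(244.9285−140.9660)=0.2405; B=V−Δ·S=-26.2778
Node (3,3) S=306.1606: V=(p*·25.0000+(1−p*)·25.0000)/1.29=19.3798; Δ=(25.0000−25.0000)/(425.5632−244.9285)=0.0000; B=V−Δ·S=19.3798
Node (2,0) S=72.9600: V=(p*·0.0000+(1−p*)·0.0000)/1.29=0.0000; Δ=(0.0000−0.0000)/(101.4144−58.3680)=0.0000; B=V−Δ·S=0.0000
Node (2,1) S=126.7680: V=(p*·16.0951+(1−p*)·0.0000)/1.29=10.3621; Δ=(16.0951−0.0000)/(176.2075−101.4144)=0.2152; B=V−Δ·S=-16.9178
Node (2,2) S=220.2594: V=(p*·19.3798+(1−p*)·16.0951)/1.29=14.5916; Δ=(19.3798−16.0951)/(306.1606−176.2075)=0.0253; B=V−Δ·S=9.0242
Node (1,0) S=91.2000: V=(p*·10.3621+(1−p*)·0.0000)/1.29=6.6712; Δ=(10.3621−0.0000)/(126.7680−72.9600)=0.1926; B=V−Δ·S=-10.8917
Node (1,1) S=158.4600: V=(p*·14.5916+(1−p*)·10.3621)/1.29=10.7556; Δ=(14.5916−10.3621)/(220.2594−126.7680)=0.0452; B=V−Δ·S=3.5870
Node (0,0) S=114.0000: V=(p*·10.7556+(1−p*)·6.6712)/1.29=7.8010; Δ=(10.7556−6.6712)/(158.4600−91.2000)=0.0607; B=V−Δ·S=0.8783
Verification: the root portfolio costs Δ(0,0)·S0 + B(0,0) = 7.8010, matching V0.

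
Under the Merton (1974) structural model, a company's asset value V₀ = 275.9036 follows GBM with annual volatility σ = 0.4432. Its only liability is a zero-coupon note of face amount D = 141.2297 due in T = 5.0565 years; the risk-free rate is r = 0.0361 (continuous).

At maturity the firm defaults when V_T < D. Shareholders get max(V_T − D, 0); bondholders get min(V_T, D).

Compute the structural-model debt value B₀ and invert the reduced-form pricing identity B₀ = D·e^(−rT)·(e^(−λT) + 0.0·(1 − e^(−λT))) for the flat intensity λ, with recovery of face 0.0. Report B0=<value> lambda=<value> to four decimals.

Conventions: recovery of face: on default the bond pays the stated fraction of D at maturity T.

With assets at 275.9036 and a single debt payment of 141.2297 at 5.0565 years:
d₁ = [ln(V₀/D) + (r + σ²/2)T] / (σ√T)
   = [ln(275.9036/141.2297) + (0.0361 + 0.5·0.4432²)·5.0565] / (0.4432·√5.0565)
   = [0.669664 + 0.679154] / 0.996609 = 1.353408
d₂ = d₁ − σ√T = 1.353408 − 0.996609 = 0.356799
N(d₁) = 0.912037,  N(d₂) = 0.639379,  e^(−rT) = 0.833152
E₀ = V₀·N(d₁) − D·e^(−rT)·N(d₂)
   = 275.9036·0.912037 − 141.2297·0.833152·0.639379 = 176.401386
B₀ = V₀ − E₀ = 275.9036 − 176.401386 = 99.502214
e^(−λT) = (B₀·e^(rT)/D − 0)/(1 − 0) = (99.5022·1.200262/141.2297 − 0)/1 = 0.84563434
λ = −ln(0.84563434)/5.0565 = 0.033159

B0=99.5022 lambda=0.0332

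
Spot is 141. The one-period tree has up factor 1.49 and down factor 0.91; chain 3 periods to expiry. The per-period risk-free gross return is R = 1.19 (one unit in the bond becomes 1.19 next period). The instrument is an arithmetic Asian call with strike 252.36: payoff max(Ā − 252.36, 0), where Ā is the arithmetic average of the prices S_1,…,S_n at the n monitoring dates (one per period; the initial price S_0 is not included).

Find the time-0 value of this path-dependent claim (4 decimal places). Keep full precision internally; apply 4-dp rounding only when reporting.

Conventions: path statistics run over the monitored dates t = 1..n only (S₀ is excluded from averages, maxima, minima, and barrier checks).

Risk-neutral up-probability p* = (R−d)/(u−d) = (1.19−0.91)/(1.49−0.91) = 0.4828; the claim prices as the p*-weighted sum of path payoffs discounted by R^3.
Enumerate all 2^3 = 8 price paths (U = up ×1.49, D = down ×0.91); each path with k up-moves has probability p*^k·(1−p*)^(3−k).
DDD: Ā=117.1085, payoff=0.0000, prob=0.138382
UDD: Ā=191.7491, payoff=0.0000, prob=0.129157
DUD: Ā=164.4891, payoff=0.0000, prob=0.129157
UUD: Ā=269.3284, payoff=16.9684, prob=0.120546
DDU: Ā=139.6825, payoff=0.0000, prob=0.129157
UDU: Ā=228.7110, payoff=0.0000, prob=0.120546
DUU: Ā=201.4510, payoff=0.0000, prob=0.120546
UUU: Ā=329.8483, payoff=77.4883, prob=0.112510
Price = Σ prob·payoff / R^3 = 10.763661 / 1.685159 = 6.3873

price = 6.3873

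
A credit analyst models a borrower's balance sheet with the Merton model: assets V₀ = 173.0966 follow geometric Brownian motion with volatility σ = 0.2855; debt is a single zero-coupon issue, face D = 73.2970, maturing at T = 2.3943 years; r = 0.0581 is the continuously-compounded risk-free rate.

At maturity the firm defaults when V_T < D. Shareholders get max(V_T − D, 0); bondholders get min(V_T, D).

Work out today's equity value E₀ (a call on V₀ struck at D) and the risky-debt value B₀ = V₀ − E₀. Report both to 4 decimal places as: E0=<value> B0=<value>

E0=109.5056 B0=63.5910

Equity is a call on the firm's assets struck at D = 73.2970:
d₁ = [ln(V₀/D) + (r + σ²/2)T] / (σ√T)
   = [ln(173.0966/73.2970) + (0.0581 + 0.5·0.2855²)·2.3943] / (0.2855·√2.3943)
   = [0.859330 + 0.236689] / 0.441769 = 2.480977
d₂ = d₁ − σ√T = 2.480977 − 0.441769 = 2.039207
N(d₁) = 0.993449,  N(d₂) = 0.979285,  e^(−rT) = 0.870133
E₀ = V₀·N(d₁) − D·e^(−rT)·N(d₂)
   = 173.0966·0.993449 − 73.2970·0.870133·0.979285 = 109.505599
B₀ = V₀ − E₀ = 173.0966 − 109.505599 = 63.591001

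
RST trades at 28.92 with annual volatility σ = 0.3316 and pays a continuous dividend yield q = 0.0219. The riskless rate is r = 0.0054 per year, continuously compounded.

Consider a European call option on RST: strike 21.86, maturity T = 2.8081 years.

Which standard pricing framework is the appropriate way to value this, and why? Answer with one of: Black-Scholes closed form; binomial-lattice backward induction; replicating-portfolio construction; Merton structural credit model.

framework: Black-Scholes closed form

Key observation: the instrument is a plain European call (strike 21.86) on a lognormal asset; the exact continuous-time formula applies directly.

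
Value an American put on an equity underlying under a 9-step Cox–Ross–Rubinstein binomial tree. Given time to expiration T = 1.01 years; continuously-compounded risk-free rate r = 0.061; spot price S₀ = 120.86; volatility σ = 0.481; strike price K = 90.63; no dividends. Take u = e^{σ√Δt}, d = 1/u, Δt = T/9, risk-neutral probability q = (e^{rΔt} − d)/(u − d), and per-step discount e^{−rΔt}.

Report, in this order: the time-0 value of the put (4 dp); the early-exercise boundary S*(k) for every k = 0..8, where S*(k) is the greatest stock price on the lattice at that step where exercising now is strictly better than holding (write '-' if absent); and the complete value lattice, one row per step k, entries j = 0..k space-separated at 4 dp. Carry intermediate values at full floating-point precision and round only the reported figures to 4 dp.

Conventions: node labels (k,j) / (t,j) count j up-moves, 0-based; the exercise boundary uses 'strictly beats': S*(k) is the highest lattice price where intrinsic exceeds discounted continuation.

price = 7.1110
boundary = - - - - - 53.9991 45.9629 53.9991 63.4404
tree:
7.1110
10.4639 3.5951
15.0176 5.7004 1.3751
20.9368 8.8460 2.3881 0.3019
28.2264 13.3710 4.0903 0.5856 0.0000
36.6309 19.5621 6.8826 1.1362 0.0000 0.0000
44.6671 27.4698 11.3098 2.2043 0.0000 0.0000 0.0000
51.5073 36.6309 17.9784 4.2767 0.0000 0.0000 0.0000 0.0000
57.3296 44.6671 27.1896 8.2972 0.0000 0.0000 0.0000 0.0000 0.0000
62.2854 51.5073 36.6309 16.0976 0.0000 0.0000 0.0000 0.0000 0.0000 0.0000

Δt=0.11222  u=1.17484  d=0.85118  q=0.48103  discount=0.99318
step 9 (expiry): payoffs max(K−S,0) = 62.2854 51.5073 36.6309 16.0976 0.0000 0.0000 0.0000 0.0000 0.0000 0.0000
step 8: (k=8,j=0): S=33.3004, K−S=57.3296, hold=56.7113 ⇒ V=57.3296 exercise | (k=8,j=1): S=45.9629, K−S=44.6671, hold=44.0488 ⇒ V=44.6671 exercise | (k=8,j=2): S=63.4404, K−S=27.1896, hold=26.5713 ⇒ V=27.1896 exercise | (k=8,j=3): S=87.5637, K−S=3.0663, hold=8.2972 ⇒ V=8.2972 continue | (k=8,j=4): S=120.8600, K−S=0.0000, hold=0.0000 ⇒ V=0.0000 continue | (k=8,j=5): S=166.8172, K−S=0.0000, hold=0.0000 ⇒ V=0.0000 continue | (k=8,j=6): S=230.2498, K−S=0.0000, hold=0.0000 ⇒ V=0.0000 continue | (k=8,j=7): S=317.8027, K−S=0.0000, hold=0.0000 ⇒ V=0.0000 continue | (k=8,j=8): S=438.6478, K−S=0.0000, hold=0.0000 ⇒ V=0.0000 continue  boundary S*=63.4404
step 7: (k=7,j=0): S=39.1227, K−S=51.5073, hold=50.8890 ⇒ V=51.5073 exercise | (k=7,j=1): S=53.9991, K−S=36.6309, hold=36.0126 ⇒ V=36.6309 exercise | (k=7,j=2): S=74.5324, K−S=16.0976, hold=17.9784 ⇒ V=17.9784 continue | (k=7,j=3): S=102.8735, K−S=0.0000, hold=4.2767 ⇒ V=4.2767 continue | (k=7,j=4): S=141.9913, K−S=0.0000, hold=0.0000 ⇒ V=0.0000 continue | (k=7,j=5): S=195.9838, K−S=0.0000, hold=0.0000 ⇒ V=0.0000 continue | (k=7,j=6): S=270.5070, K−S=0.0000, hold=0.0000 ⇒ V=0.0000 continue | (k=7,j=7): S=373.3678, K−S=0.0000, hold=0.0000 ⇒ V=0.0000 continue  boundary S*=53.9991
step 6: (k=6,j=0): S=45.9629, K−S=44.6671, hold=44.0488 ⇒ V=44.6671 exercise | (k=6,j=1): S=63.4404, K−S=27.1896, hold=27.4698 ⇒ V=27.4698 continue | (k=6,j=2): S=87.5637, K−S=3.0663, hold=11.3098 ⇒ V=11.3098 continue | (k=6,j=3): S=120.8600, K−S=0.0000, hold=2.2043 ⇒ V=2.2043 continue | (k=6,j=4): S=166.8172, K−S=0.0000, hold=0.0000 ⇒ V=0.0000 continue | (k=6,j=5): S=230.2498, K−S=0.0000, hold=0.0000 ⇒ V=0.0000 continue | (k=6,j=6): S=317.8027, K−S=0.0000, hold=0.0000 ⇒ V=0.0000 continue  boundary S*=45.9629
step 5: (k=5,j=0): S=53.9991, K−S=36.6309, hold=36.1465 ⇒ V=36.6309 exercise | (k=5,j=1): S=74.5324, K−S=16.0976, hold=19.5621 ⇒ V=19.5621 continue | (k=5,j=2): S=102.8735, K−S=0.0000, hold=6.8826 ⇒ V=6.8826 continue | (k=5,j=3): S=141.9913, K−S=0.0000, hold=1.1362 ⇒ V=1.1362 continue | (k=5,j=4): S=195.9838, K−S=0.0000, hold=0.0000 ⇒ V=0.0000 continue | (k=5,j=5): S=270.5070, K−S=0.0000, hold=0.0000 ⇒ V=0.0000 continue  boundary S*=53.9991
step 4: (k=4,j=0): S=63.4404, K−S=27.1896, hold=28.2264 ⇒ V=28.2264 continue | (k=4,j=1): S=87.5637, K−S=3.0663, hold=13.3710 ⇒ V=13.3710 continue | (k=4,j=2): S=120.8600, K−S=0.0000, hold=4.0903 ⇒ V=4.0903 continue | (k=4,j=3): S=166.8172, K−S=0.0000, hold=0.5856 ⇒ V=0.5856 continue | (k=4,j=4): S=230.2498, K−S=0.0000, hold=0.0000 ⇒ V=0.0000 continue  boundary S*=-
step 3: (k=3,j=0): S=74.5324, K−S=16.0976, hold=20.9368 ⇒ V=20.9368 continue | (k=3,j=1): S=102.8735, K−S=0.0000, hold=8.8460 ⇒ V=8.8460 continue | (k=3,j=2): S=141.9913, K−S=0.0000, hold=2.3881 ⇒ V=2.3881 continue | (k=3,j=3): S=195.9838, K−S=0.0000, hold=0.3019 ⇒ V=0.3019 continue  boundary S*=-
step 2: (k=2,j=0): S=87.5637, K−S=3.0663, hold=15.0176 ⇒ V=15.0176 continue | (k=2,j=1): S=120.8600, K−S=0.0000, hold=5.7004 ⇒ V=5.7004 continue | (k=2,j=2): S=166.8172, K−S=0.0000, hold=1.3751 ⇒ V=1.3751 continue  boundary S*=-
step 1: (k=1,j=0): S=102.8735, K−S=0.0000, hold=10.4639 ⇒ V=10.4639 continue | (k=1,j=1): S=141.9913, K−S=0.0000, hold=3.5951 ⇒ V=3.5951 continue  boundary S*=-
step 0: (k=0,j=0): S=120.8600, K−S=0.0000, hold=7.1110 ⇒ V=7.1110 continue  boundary S*=-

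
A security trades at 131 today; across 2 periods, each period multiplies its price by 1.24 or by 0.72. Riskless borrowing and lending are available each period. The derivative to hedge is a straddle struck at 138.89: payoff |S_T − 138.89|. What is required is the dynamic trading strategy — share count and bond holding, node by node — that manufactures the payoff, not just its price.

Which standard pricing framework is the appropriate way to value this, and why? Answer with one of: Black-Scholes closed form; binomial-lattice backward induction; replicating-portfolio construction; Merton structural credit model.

Key observation: the mandate to exhibit the hedge at every date and state singles out the replicating-portfolio construction on the 2-period tree with factors 1.24 and 0.72 from 131.

framework: replicating-portfolio construction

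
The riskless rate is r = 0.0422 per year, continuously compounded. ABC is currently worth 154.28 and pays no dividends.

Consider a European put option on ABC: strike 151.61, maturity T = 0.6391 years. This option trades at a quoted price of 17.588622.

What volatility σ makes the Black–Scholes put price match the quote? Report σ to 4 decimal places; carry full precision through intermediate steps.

At σ = 0.4337 the Black–Scholes value reproduces the quote:
σ√T = 0.4337·√0.6391 = 0.346716
d₁ = (ln(S/K) + (r+σ²/2)T) / (σ√T) = (ln(154.28/151.61) + (0.0422+0.4337²/2)·0.6391) / 0.346716 = (0.017458 + 0.087076) / 0.346716 = 0.301497
d₂ = d₁ − σ√T = 0.301497 − 0.346716 = -0.045219
e^{−rT} = 0.973390
N(−d₁) = 0.381518,  N(−d₂) = 0.518034
V = K·e^{−rT}·N(−d₂) − S·N(−d₁) = 76.449205 − 58.860582 = 17.588622 (the quoted price), and the Black–Scholes price is strictly increasing in σ, so σ is unique

sigma = 0.4337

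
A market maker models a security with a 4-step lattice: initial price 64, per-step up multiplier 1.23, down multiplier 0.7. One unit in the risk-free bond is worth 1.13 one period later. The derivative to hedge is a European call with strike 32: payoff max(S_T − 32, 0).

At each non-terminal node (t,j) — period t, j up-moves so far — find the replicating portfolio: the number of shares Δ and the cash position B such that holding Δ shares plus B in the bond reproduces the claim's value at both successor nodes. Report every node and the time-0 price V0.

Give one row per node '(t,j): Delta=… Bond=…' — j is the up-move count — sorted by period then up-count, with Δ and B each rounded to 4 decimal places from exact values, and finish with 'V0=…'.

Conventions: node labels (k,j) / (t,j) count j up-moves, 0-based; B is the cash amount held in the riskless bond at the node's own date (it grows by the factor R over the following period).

Since d<R<u, set p* = (R−d)/(u−d) = 0.8113; price each node as the discounted p*-expectation of its children.
Payoffs at expiry: V(4,0)=0.0000, V(4,1)=0.0000, V(4,2)=15.4445, V(4,3)=51.3668, V(4,4)=114.4875
Node (3,0) S=21.9520: V=(p*·0.0000+(1−p*)·0.0000)/1.13=0.0000; Δ=(0.0000−0.0000)/(27.0010−15.3664)=0.0000; B=V−Δ·S=0.0000
Node (3,1) S=38.5728: V=(p*·15.4445+(1−p*)·0.0000)/1.13=11.0889; Δ=(15.4445−0.0000)/(47.4445−27.0010)=0.7555; B=V−Δ·S=-18.0517
Node (3,2) S=67.7779: V=(p*·51.3668+(1−p*)·15.4445)/1.13=39.4593; Δ=(51.3668−15.4445)/(83.3668−47.4445)=1.0000; B=V−Δ·S=-28.3186
Node (3,3) S=119.0955: V=(p*·114.4875+(1−p*)·51.3668)/1.13=90.7769; Δ=(114.4875−51.3668)/(146.4875−83.3668)=1.0000; B=V−Δ·S=-28.3186
Node (2,0) S=31.3600: V=(p*·11.0889+(1−p*)·0.0000)/1.13=7.9617; Δ=(11.0889−0.0000)/(38.5728−21.9520)=0.6672; B=V−Δ·S=-12.9608
Node (2,1) S=55.1040: V=(p*·39.4593+(1−p*)·11.0889)/1.13=30.1827; Δ=(39.4593−11.0889)/(67.7779−38.5728)=0.9714; B=V−Δ·S=-23.3464
Node (2,2) S=96.8256: V=(p*·90.7769+(1−p*)·39.4593)/1.13=71.7649; Δ=(90.7769−39.4593)/(119.0955−67.7779)=1.0000; B=V−Δ·S=-25.0607
Node (1,0) S=44.8000: V=(p*·30.1827+(1−p*)·7.9617)/1.13=23.0000; Δ=(30.1827−7.9617)/(55.1040−31.3600)=0.9359; B=V−Δ·S=-18.9264
Node (1,1) S=78.7200: V=(p*·71.7649+(1−p*)·30.1827)/1.13=56.5657; Δ=(71.7649−30.1827)/(96.8256−55.1040)=0.9967; B=V−Δ·S=-21.8914
Node (0,0) S=64.0000: V=(p*·56.5657+(1−p*)·23.0000)/1.13=44.4536; Δ=(56.5657−23.0000)/(78.7200−44.8000)=0.9896; B=V−Δ·S=-18.8778
As a check, the time-0 holding Δ(0,0)·S0 + B(0,0) comes to 44.4536 — exactly V0.

(0,0): Delta=0.9896 Bond=-18.8778
(1,0): Delta=0.9359 Bond=-18.9264
(1,1): Delta=0.9967 Bond=-21.8914
(2,0): Delta=0.6672 Bond=-12.9608
(2,1): Delta=0.9714 Bond=-23.3464
(2,2): Delta=1.0000 Bond=-25.0607
(3,0): Delta=0.0000 Bond=0.0000
(3,1): Delta=0.7555 Bond=-18.0517
(3,2): Delta=1.0000 Bond=-28.3186
(3,3): Delta=1.0000 Bond=-28.3186
V0=44.4536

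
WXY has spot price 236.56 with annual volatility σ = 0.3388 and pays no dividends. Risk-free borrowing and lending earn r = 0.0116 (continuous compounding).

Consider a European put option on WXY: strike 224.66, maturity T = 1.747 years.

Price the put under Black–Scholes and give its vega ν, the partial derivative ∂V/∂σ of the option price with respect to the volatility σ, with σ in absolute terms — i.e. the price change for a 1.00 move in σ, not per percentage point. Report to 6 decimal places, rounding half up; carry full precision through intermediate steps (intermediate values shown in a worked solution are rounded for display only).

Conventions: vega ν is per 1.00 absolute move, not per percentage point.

σ√T = 0.3388·√1.747 = 0.447806
d₁ = (ln(S/K) + (r+σ²/2)T) / (σ√T) = (ln(236.56/224.66) + (0.0116+0.3388²/2)·1.747) / 0.447806 = (0.051614 + 0.120530) / 0.447806 = 0.384417
d₂ = d₁ − σ√T = 0.384417 − 0.447806 = -0.063389
e^{−rT} = 0.979939
N(−d₁) = 0.350335,  N(−d₂) = 0.525272
Put price V = K·e^{−rT}·N(−d₂) − S·N(−d₁) = 115.640182 − 82.875218 = 32.764964
φ(d₁) = (1/√(2π))·e^{−d₁²/2} = 0.370528
ν = S·φ(d₁)·√T = 115.853368

price = 32.764964
ν = 115.853368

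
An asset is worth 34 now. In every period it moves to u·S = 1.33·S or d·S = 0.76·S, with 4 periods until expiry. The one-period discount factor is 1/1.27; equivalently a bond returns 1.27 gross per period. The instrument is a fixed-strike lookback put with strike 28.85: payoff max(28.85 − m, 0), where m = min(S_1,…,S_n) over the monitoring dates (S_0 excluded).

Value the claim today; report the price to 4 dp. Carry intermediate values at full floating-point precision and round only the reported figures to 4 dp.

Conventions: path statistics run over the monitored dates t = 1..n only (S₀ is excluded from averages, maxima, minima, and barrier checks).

Under the martingale measure an up-move has probability p* = 0.8947; value the claim as the probability-weighted average of per-path payoffs, discounted 4 periods at R = 1.27.
Enumerate all 2^4 = 16 price paths (U = up ×1.33, D = down ×0.76); each path with k up-moves has probability p*^k·(1−p*)^(4−k).
DDDD: m=11.3431, payoff=17.5069, prob=0.000123
UDDD: m=19.8505, payoff=8.9995, prob=0.001044
DUDD: m=19.8505, payoff=8.9995, prob=0.001044
UUDD: m=34.7384, payoff=0.0000, prob=0.008870
DDUD: m=19.6384, payoff=9.2116, prob=0.001044
UDUD: m=34.3672, payoff=0.0000, prob=0.008870
DUUD: m=25.8400, payoff=3.0100, prob=0.008870
UUUD: m=45.2200, payoff=0.0000, prob=0.075398
DDDU: m=14.9252, payoff=13.9248, prob=0.001044
UDDU: m=26.1191, payoff=2.7309, prob=0.008870
DUDU: m=25.8400, payoff=3.0100, prob=0.008870
UUDU: m=45.2200, payoff=0.0000, prob=0.075398
DDUU: m=19.6384, payoff=9.2116, prob=0.008870
UDUU: m=34.3672, payoff=0.0000, prob=0.075398
DUUU: m=25.8400, payoff=3.0100, prob=0.075398
UUUU: m=45.2200, payoff=0.0000, prob=0.640887
Price = Σ prob·payoff / R^4 = 0.431362 / 2.601446 = 0.1658

price = 0.1658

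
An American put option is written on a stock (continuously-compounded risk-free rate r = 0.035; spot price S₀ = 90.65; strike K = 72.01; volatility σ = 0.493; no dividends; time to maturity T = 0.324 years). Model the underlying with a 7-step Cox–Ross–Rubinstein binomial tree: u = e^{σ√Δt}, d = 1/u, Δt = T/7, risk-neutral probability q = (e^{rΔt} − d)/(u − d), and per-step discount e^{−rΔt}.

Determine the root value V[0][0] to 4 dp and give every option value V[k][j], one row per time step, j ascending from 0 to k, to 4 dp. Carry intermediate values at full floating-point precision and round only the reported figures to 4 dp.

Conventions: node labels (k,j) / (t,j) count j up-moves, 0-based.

Δt=0.04629  u=1.11189  d=0.89937  q=0.48114  discount=0.99838
step 7 (expiry): payoffs max(K−S,0) = 28.8655 18.6702 6.0656 0.0000 0.0000 0.0000 0.0000 0.0000
k=6: (k=6,j=0): S=47.9720, K−S=24.0380, hold=23.9214 ⇒ V=24.0380 exercise | (k=6,j=1): S=59.3082, K−S=12.7018, hold=12.5852 ⇒ V=12.7018 exercise | (k=6,j=2): S=73.3232, K−S=0.0000, hold=3.1421 ⇒ V=3.1421 continue | (k=6,j=3): S=90.6500, K−S=0.0000, hold=0.0000 ⇒ V=0.0000 continue | (k=6,j=4): S=112.0713, K−S=0.0000, hold=0.0000 ⇒ V=0.0000 continue | (k=6,j=5): S=138.5546, K−S=0.0000, hold=0.0000 ⇒ V=0.0000 continue | (k=6,j=6): S=171.2961, K−S=0.0000, hold=0.0000 ⇒ V=0.0000 continue
k=5: (k=5,j=0): S=53.3398, K−S=18.6702, hold=18.5536 ⇒ V=18.6702 exercise | (k=5,j=1): S=65.9444, K−S=6.0656, hold=8.0892 ⇒ V=8.0892 continue | (k=5,j=2): S=81.5276, K−S=0.0000, hold=1.6277 ⇒ V=1.6277 continue | (k=5,j=3): S=100.7932, K−S=0.0000, hold=0.0000 ⇒ V=0.0000 continue | (k=5,j=4): S=124.6114, K−S=0.0000, hold=0.0000 ⇒ V=0.0000 continue | (k=5,j=5): S=154.0580, K−S=0.0000, hold=0.0000 ⇒ V=0.0000 continue
k=4: (k=4,j=0): S=59.3082, K−S=12.7018, hold=13.5573 ⇒ V=13.5573 continue | (k=4,j=1): S=73.3232, K−S=0.0000, hold=4.9722 ⇒ V=4.9722 continue | (k=4,j=2): S=90.6500, K−S=0.0000, hold=0.8432 ⇒ V=0.8432 continue | (k=4,j=3): S=112.0713, K−S=0.0000, hold=0.0000 ⇒ V=0.0000 continue | (k=4,j=4): S=138.5546, K−S=0.0000, hold=0.0000 ⇒ V=0.0000 continue
k=3: (k=3,j=0): S=65.9444, K−S=6.0656, hold=9.4114 ⇒ V=9.4114 continue | (k=3,j=1): S=81.5276, K−S=0.0000, hold=2.9808 ⇒ V=2.9808 continue | (k=3,j=2): S=100.7932, K−S=0.0000, hold=0.4368 ⇒ V=0.4368 continue | (k=3,j=3): S=124.6114, K−S=0.0000, hold=0.0000 ⇒ V=0.0000 continue
k=2: (k=2,j=0): S=73.3232, K−S=0.0000, hold=6.3072 ⇒ V=6.3072 continue | (k=2,j=1): S=90.6500, K−S=0.0000, hold=1.7539 ⇒ V=1.7539 continue | (k=2,j=2): S=112.0713, K−S=0.0000, hold=0.2263 ⇒ V=0.2263 continue
k=1: (k=1,j=0): S=81.5276, K−S=0.0000, hold=4.1098 ⇒ V=4.1098 continue | (k=1,j=1): S=100.7932, K−S=0.0000, hold=1.0173 ⇒ V=1.0173 continue
k=0: (k=0,j=0): S=90.6500, K−S=0.0000, hold=2.6176 ⇒ V=2.6176 continue

price = 2.6176
tree:
2.6176
4.1098 1.0173
6.3072 1.7539 0.2263
9.4114 2.9808 0.4368 0.0000
13.5573 4.9722 0.8432 0.0000 0.0000
18.6702 8.0892 1.6277 0.0000 0.0000 0.0000
24.0380 12.7018 3.1421 0.0000 0.0000 0.0000 0.0000
28.8655 18.6702 6.0656 0.0000 0.0000 0.0000 0.0000 0.0000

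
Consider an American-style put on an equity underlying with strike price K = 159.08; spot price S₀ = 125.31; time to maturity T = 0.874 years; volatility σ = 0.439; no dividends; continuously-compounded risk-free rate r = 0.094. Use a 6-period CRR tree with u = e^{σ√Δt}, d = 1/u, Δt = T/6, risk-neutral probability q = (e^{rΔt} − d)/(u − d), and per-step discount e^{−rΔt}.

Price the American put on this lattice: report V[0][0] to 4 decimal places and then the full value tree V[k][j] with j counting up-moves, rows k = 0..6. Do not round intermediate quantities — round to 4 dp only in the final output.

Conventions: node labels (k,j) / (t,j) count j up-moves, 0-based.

price = 38.1491
tree:
38.1491
53.1010 24.2006
69.4500 36.6108 12.4171
83.2768 53.1010 21.0763 4.0718
94.9706 69.4500 34.4478 8.2420 0.0000
104.8605 83.2768 53.1010 16.6833 0.0000 0.0000
113.2247 94.9706 69.4500 33.7700 0.0000 0.0000 0.0000

Δt=0.14567  u=1.18240  d=0.84573  q=0.49916  discount=0.98640
step 6 (expiry): payoffs max(K−S,0) = 113.2247 94.9706 69.4500 33.7700 0.0000 0.0000 0.0000
k=5: (k=5,j=0): S=54.2195, K−S=104.8605, hold=102.6971 ⇒ V=104.8605 exercise | (k=5,j=1): S=75.8032, K−S=83.2768, hold=81.1134 ⇒ V=83.2768 exercise | (k=5,j=2): S=105.9790, K−S=53.1010, hold=50.9377 ⇒ V=53.1010 exercise | (k=5,j=3): S=148.1671, K−S=10.9129, hold=16.6833 ⇒ V=16.6833 continue | (k=5,j=4): S=207.1495, K−S=0.0000, hold=0.0000 ⇒ V=0.0000 continue | (k=5,j=5): S=289.6117, K−S=0.0000, hold=0.0000 ⇒ V=0.0000 continue
k=4: (k=4,j=0): S=64.1094, K−S=94.9706, hold=92.8073 ⇒ V=94.9706 exercise | (k=4,j=1): S=89.6300, K−S=69.4500, hold=67.2866 ⇒ V=69.4500 exercise | (k=4,j=2): S=125.3100, K−S=33.7700, hold=34.4478 ⇒ V=34.4478 continue | (k=4,j=3): S=175.1935, K−S=0.0000, hold=8.2420 ⇒ V=8.2420 continue | (k=4,j=4): S=244.9345, K−S=0.0000, hold=0.0000 ⇒ V=0.0000 continue
k=3: (k=3,j=0): S=75.8032, K−S=83.2768, hold=81.1134 ⇒ V=83.2768 exercise | (k=3,j=1): S=105.9790, K−S=53.1010, hold=51.2714 ⇒ V=53.1010 exercise | (k=3,j=2): S=148.1671, K−S=10.9129, hold=21.0763 ⇒ V=21.0763 continue | (k=3,j=3): S=207.1495, K−S=0.0000, hold=4.0718 ⇒ V=4.0718 continue
k=2: (k=2,j=0): S=89.6300, K−S=69.4500, hold=67.2866 ⇒ V=69.4500 exercise | (k=2,j=1): S=125.3100, K−S=33.7700, hold=36.6108 ⇒ V=36.6108 continue | (k=2,j=2): S=175.1935, K−S=0.0000, hold=12.4171 ⇒ V=12.4171 continue
k=1: (k=1,j=0): S=105.9790, K−S=53.1010, hold=52.3364 ⇒ V=53.1010 exercise | (k=1,j=1): S=148.1671, K−S=10.9129, hold=24.2006 ⇒ V=24.2006 continue
k=0: (k=0,j=0): S=125.3100, K−S=33.7700, hold=38.1491 ⇒ V=38.1491 continue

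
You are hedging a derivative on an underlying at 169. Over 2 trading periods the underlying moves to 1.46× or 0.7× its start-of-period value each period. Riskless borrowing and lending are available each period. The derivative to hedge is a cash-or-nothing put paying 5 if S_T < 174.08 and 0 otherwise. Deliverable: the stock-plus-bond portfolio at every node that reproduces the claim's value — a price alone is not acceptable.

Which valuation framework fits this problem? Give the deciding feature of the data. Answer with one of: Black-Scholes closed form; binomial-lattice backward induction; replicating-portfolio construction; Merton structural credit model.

Key observation: since the answer must list Δ and B at each node of the 1.46/0.7 lattice on 169, the replicating-portfolio method — solving the two-state system at every node — is the one that applies.

framework: replicating-portfolio construction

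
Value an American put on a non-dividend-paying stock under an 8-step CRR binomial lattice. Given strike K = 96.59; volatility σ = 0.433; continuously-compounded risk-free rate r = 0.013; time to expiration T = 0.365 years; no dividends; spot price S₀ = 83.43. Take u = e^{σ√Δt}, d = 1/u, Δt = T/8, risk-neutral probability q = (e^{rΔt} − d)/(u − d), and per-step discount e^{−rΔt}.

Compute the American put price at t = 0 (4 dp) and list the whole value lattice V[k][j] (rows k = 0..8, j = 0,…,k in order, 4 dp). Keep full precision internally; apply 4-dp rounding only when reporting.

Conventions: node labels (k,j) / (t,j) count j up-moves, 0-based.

Δt=0.04562  u=1.09690  d=0.91166  q=0.48010  discount=0.99941
step 8 (expiry): payoffs max(K−S,0) = 56.7808 48.6919 38.9595 27.2494 13.1600 0.0000 0.0000 0.0000 0.0000
k=7: (k=7,j=0): S=43.6667, K−S=52.9233, hold=52.8660 ⇒ V=52.9233 exercise | (k=7,j=1): S=52.5394, K−S=44.0506, hold=43.9933 ⇒ V=44.0506 exercise | (k=7,j=2): S=63.2150, K−S=33.3750, hold=33.3177 ⇒ V=33.3750 exercise | (k=7,j=3): S=76.0597, K−S=20.5303, hold=20.4730 ⇒ V=20.5303 exercise | (k=7,j=4): S=91.5144, K−S=5.0756, hold=6.8379 ⇒ V=6.8379 continue | (k=7,j=5): S=110.1094, K−S=0.0000, hold=0.0000 ⇒ V=0.0000 continue | (k=7,j=6): S=132.4827, K−S=0.0000, hold=0.0000 ⇒ V=0.0000 continue | (k=7,j=7): S=159.4021, K−S=0.0000, hold=0.0000 ⇒ V=0.0000 continue
k=6: (k=6,j=0): S=47.8981, K−S=48.6919, hold=48.6347 ⇒ V=48.6919 exercise | (k=6,j=1): S=57.6305, K−S=38.9595, hold=38.9022 ⇒ V=38.9595 exercise | (k=6,j=2): S=69.3406, K−S=27.2494, hold=27.1921 ⇒ V=27.2494 exercise | (k=6,j=3): S=83.4300, K−S=13.1600, hold=13.9483 ⇒ V=13.9483 continue | (k=6,j=4): S=100.3823, K−S=0.0000, hold=3.5529 ⇒ V=3.5529 continue | (k=6,j=5): S=120.7791, K−S=0.0000, hold=0.0000 ⇒ V=0.0000 continue | (k=6,j=6): S=145.3204, K−S=0.0000, hold=0.0000 ⇒ V=0.0000 continue
k=5: (k=5,j=0): S=52.5394, K−S=44.0506, hold=43.9933 ⇒ V=44.0506 exercise | (k=5,j=1): S=63.2150, K−S=33.3750, hold=33.3177 ⇒ V=33.3750 exercise | (k=5,j=2): S=76.0597, K−S=20.5303, hold=20.8512 ⇒ V=20.8512 continue | (k=5,j=3): S=91.5144, K−S=5.0756, hold=8.9522 ⇒ V=8.9522 continue | (k=5,j=4): S=110.1094, K−S=0.0000, hold=1.8461 ⇒ V=1.8461 continue | (k=5,j=5): S=132.4827, K−S=0.0000, hold=0.0000 ⇒ V=0.0000 continue
k=4: (k=4,j=0): S=57.6305, K−S=38.9595, hold=38.9022 ⇒ V=38.9595 exercise | (k=4,j=1): S=69.3406, K−S=27.2494, hold=27.3462 ⇒ V=27.3462 continue | (k=4,j=2): S=83.4300, K−S=13.1600, hold=15.1296 ⇒ V=15.1296 continue | (k=4,j=3): S=100.3823, K−S=0.0000, hold=5.5373 ⇒ V=5.5373 continue | (k=4,j=4): S=120.7791, K−S=0.0000, hold=0.9592 ⇒ V=0.9592 continue
k=3: (k=3,j=0): S=63.2150, K−S=33.3750, hold=33.3642 ⇒ V=33.3750 exercise | (k=3,j=1): S=76.0597, K−S=20.5303, hold=21.4683 ⇒ V=21.4683 continue | (k=3,j=2): S=91.5144, K−S=5.0756, hold=10.5181 ⇒ V=10.5181 continue | (k=3,j=3): S=110.1094, K−S=0.0000, hold=3.3374 ⇒ V=3.3374 continue
k=2: (k=2,j=0): S=69.3406, K−S=27.2494, hold=27.6422 ⇒ V=27.6422 continue | (k=2,j=1): S=83.4300, K−S=13.1600, hold=16.2015 ⇒ V=16.2015 continue | (k=2,j=2): S=100.3823, K−S=0.0000, hold=7.0665 ⇒ V=7.0665 continue
k=1: (k=1,j=0): S=76.0597, K−S=20.5303, hold=22.1364 ⇒ V=22.1364 continue | (k=1,j=1): S=91.5144, K−S=5.0756, hold=11.8088 ⇒ V=11.8088 continue
k=0: (k=0,j=0): S=83.4300, K−S=13.1600, hold=17.1680 ⇒ V=17.1680 continue

price = 17.1680
tree:
17.1680
22.1364 11.8088
27.6422 16.2015 7.0665
33.3750 21.4683 10.5181 3.3374
38.9595 27.3462 15.1296 5.5373 0.9592
44.0506 33.3750 20.8512 8.9522 1.8461 0.0000
48.6919 38.9595 27.2494 13.9483 3.5529 0.0000 0.0000
52.9233 44.0506 33.3750 20.5303 6.8379 0.0000 0.0000 0.0000
56.7808 48.6919 38.9595 27.2494 13.1600 0.0000 0.0000 0.0000 0.0000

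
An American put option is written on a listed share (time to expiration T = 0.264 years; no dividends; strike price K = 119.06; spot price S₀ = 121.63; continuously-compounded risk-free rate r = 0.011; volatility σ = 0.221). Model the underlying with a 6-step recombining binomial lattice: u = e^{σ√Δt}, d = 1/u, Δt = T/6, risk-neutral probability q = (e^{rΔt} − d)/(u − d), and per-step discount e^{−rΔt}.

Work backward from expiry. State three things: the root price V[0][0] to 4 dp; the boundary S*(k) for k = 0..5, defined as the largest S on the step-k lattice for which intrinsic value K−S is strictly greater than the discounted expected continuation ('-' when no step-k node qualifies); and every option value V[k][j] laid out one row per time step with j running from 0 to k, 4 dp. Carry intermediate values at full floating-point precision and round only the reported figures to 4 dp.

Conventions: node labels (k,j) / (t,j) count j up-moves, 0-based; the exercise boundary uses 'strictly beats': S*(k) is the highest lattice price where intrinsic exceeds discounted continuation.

price = 4.2043
boundary = - - - - 101.0438 105.8382
tree:
4.2043
6.4259 1.9295
9.4912 3.2878 0.5381
13.4304 5.4596 1.0631 0.0000
18.0162 8.7395 2.1005 0.0000 0.0000
22.5934 13.2218 4.1502 0.0000 0.0000 0.0000
26.9633 18.0162 8.1999 0.0000 0.0000 0.0000 0.0000

Δt=0.04400  u=1.04745  d=0.95470  q=0.49363  discount=0.99952
step 6 (expiry): payoffs max(K−S,0) = 26.9633 18.0162 8.1999 0.0000 0.0000 0.0000 0.0000
step 5: (k=5,j=0): S=96.4666, K−S=22.5934, hold=22.5358 ⇒ V=22.5934 exercise | (k=5,j=1): S=105.8382, K−S=13.2218, hold=13.1642 ⇒ V=13.2218 exercise | (k=5,j=2): S=116.1203, K−S=2.9397, hold=4.1502 ⇒ V=4.1502 continue | (k=5,j=3): S=127.4012, K−S=0.0000, hold=0.0000 ⇒ V=0.0000 continue | (k=5,j=4): S=139.7780, K−S=0.0000, hold=0.0000 ⇒ V=0.0000 continue | (k=5,j=5): S=153.3573, K−S=0.0000, hold=0.0000 ⇒ V=0.0000 continue  boundary S*=105.8382
step 4: (k=4,j=0): S=101.0438, K−S=18.0162, hold=17.9586 ⇒ V=18.0162 exercise | (k=4,j=1): S=110.8601, K−S=8.1999, hold=8.7395 ⇒ V=8.7395 continue | (k=4,j=2): S=121.6300, K−S=0.0000, hold=2.1005 ⇒ V=2.1005 continue | (k=4,j=3): S=133.4462, K−S=0.0000, hold=0.0000 ⇒ V=0.0000 continue | (k=4,j=4): S=146.4103, K−S=0.0000, hold=0.0000 ⇒ V=0.0000 continue  boundary S*=101.0438
step 3: (k=3,j=0): S=105.8382, K−S=13.2218, hold=13.4304 ⇒ V=13.4304 continue | (k=3,j=1): S=116.1203, K−S=2.9397, hold=5.4596 ⇒ V=5.4596 continue | (k=3,j=2): S=127.4012, K−S=0.0000, hold=1.0631 ⇒ V=1.0631 continue | (k=3,j=3): S=139.7780, K−S=0.0000, hold=0.0000 ⇒ V=0.0000 continue  boundary S*=-
step 2: (k=2,j=0): S=110.8601, K−S=8.1999, hold=9.4912 ⇒ V=9.4912 continue | (k=2,j=1): S=121.6300, K−S=0.0000, hold=3.2878 ⇒ V=3.2878 continue | (k=2,j=2): S=133.4462, K−S=0.0000, hold=0.5381 ⇒ V=0.5381 continue  boundary S*=-
step 1: (k=1,j=0): S=116.1203, K−S=2.9397, hold=6.4259 ⇒ V=6.4259 continue | (k=1,j=1): S=127.4012, K−S=0.0000, hold=1.9295 ⇒ V=1.9295 continue  boundary S*=-
step 0: (k=0,j=0): S=121.6300, K−S=0.0000, hold=4.2043 ⇒ V=4.2043 continue  boundary S*=-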